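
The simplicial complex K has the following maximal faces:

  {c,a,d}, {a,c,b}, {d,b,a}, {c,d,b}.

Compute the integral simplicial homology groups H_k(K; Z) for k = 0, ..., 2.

We work with the vertex ordering a < b < c < d. The simplices of K, each written with vertices in increasing order, are:

  0-simplices (4): a, b, c, d
  1-simplices (6): ab, ac, ad, bc, bd, cd
  2-simplices (4): abc, abd, acd, bcd

giving chain groups C_0 ≅ Z^4, C_1 ≅ Z^6, C_2 ≅ Z^4.

The boundary map ∂_1: C_1 → C_0 is given by ∂[p,q] = [q] − [p]. For instance
  ∂ab = b − a.
The resulting 4×6 matrix has rank 3, and its Smith normal form has invariant factors (1,1,1).

The boundary map ∂_2: C_2 → C_1 acts by ∂[p,q,r] = [q,r] − [p,r] + [p,q]. For instance
  ∂abd = bd − ad + ab,
  ∂bcd = cd − bd + bc.
The 6×4 boundary matrix has rank 3 and Smith normal form diag(1,1,1).

Reading off H_k = ker ∂_k / im ∂_{k+1}:

  H_0: rank C_0 − rank ∂_1 = 4 − 3 = 1, and the invariant factors of ∂_1 are all 1, so H_0 ≅ Z.
  H_1: rank ker ∂_1 − rank ∂_2 = (6 − 3) − 3 = 0, and the invariant factors of ∂_2 are all 1, so H_1 ≅ 0.
  H_2: rank ker ∂_2 − rank ∂_3 = (4 − 3) − 0 = 1, and there is no ∂_3, so H_2 ≅ Z.

(K is a triangulation of the 2-sphere S^2.)

H_0 = Z,  H_1 = 0,  H_2 = Z.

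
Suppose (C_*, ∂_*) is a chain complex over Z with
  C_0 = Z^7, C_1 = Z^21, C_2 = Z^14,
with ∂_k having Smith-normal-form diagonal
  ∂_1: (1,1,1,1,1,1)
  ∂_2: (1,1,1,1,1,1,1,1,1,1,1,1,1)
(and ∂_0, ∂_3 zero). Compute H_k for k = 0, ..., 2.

H_0: b_0 = 7 − 0 − 6 = 1; torsion from ∂_1 factors > 1: none. So H_0 = Z.
H_1: b_1 = 21 − 6 − 13 = 2; torsion from ∂_2 factors > 1: none. So H_1 = Z^2.
H_2: b_2 = 14 − 13 − 0 = 1; torsion from ∂_3 factors > 1: none. So H_2 = Z.

H_0 = Z,  H_1 = Z^2,  H_2 = Z.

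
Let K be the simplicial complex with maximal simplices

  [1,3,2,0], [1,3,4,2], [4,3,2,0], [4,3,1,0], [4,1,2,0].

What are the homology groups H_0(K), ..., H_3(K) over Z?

H_0 ≅ Z,  H_1 = 0,  H_2 = 0,  H_3 ≅ Z.

Fix the vertex order 0 < 1 < 2 < 3 < 4 and write every simplex with vertices in increasing order. Then dim K = 3 and the simplices of K are:

  0-simplices (5): [0], [1], [2], [3], [4]
  1-simplices (10): [0,1], [0,2], [0,3], [0,4], [1,2], [1,3], [1,4], [2,3], [2,4], [3,4]
  2-simplices (10): [0,1,2], [0,1,3], [0,1,4], [0,2,3], [0,2,4], [0,3,4], [1,2,3], [1,2,4], [1,3,4], [2,3,4]
  3-simplices (5): [0,1,2,3], [0,1,2,4], [0,1,3,4], [0,2,3,4], [1,2,3,4]

Hence C_0 ≅ Z^5, C_1 ≅ Z^10, C_2 ≅ Z^10, C_3 ≅ Z^5.

Boundary ∂_1: C_1 → C_0 maps an edge to its endpoints' difference, ∂[p,q] = q − p. For instance
  ∂[3,4] = [4] − [3].
As a 5×10 matrix over Z this has rank 4, with invariant factors (1,1,1,1).

Boundary ∂_2: C_2 → C_1 maps a triangle to the signed sum of its edges. For instance
  ∂[1,3,4] = [3,4] − [1,4] + [1,3],
  ∂[0,1,3] = [1,3] − [0,3] + [0,1].
This gives a 10×10 integer matrix of rank 6; reducing to Smith normal form yields diagonal entries (1,1,1,1,1,1).

∂_3: C_3 → C_2 sends each 3-simplex σ to the alternating sum Σ_i (−1)^i (σ with its i-th vertex removed). For instance
  ∂[0,1,3,4] = [1,3,4] − [0,3,4] + [0,1,4] − [0,1,3],
  ∂[0,1,2,3] = [1,2,3] − [0,2,3] + [0,1,3] − [0,1,2].
This gives a 10×5 integer matrix of rank 4; reducing to Smith normal form yields diagonal entries (1,1,1,1).

Reading off H_k = ker ∂_k / im ∂_{k+1}:

  H_0: rank C_0 − rank ∂_1 = 5 − 4 = 1, and the invariant factors of ∂_1 are all 1, so H_0 ≅ Z.
  H_1: rank ker ∂_1 − rank ∂_2 = (10 − 4) − 6 = 0, and the invariant factors of ∂_2 are all 1, so H_1 ≅ 0.
  H_2: rank ker ∂_2 − rank ∂_3 = (10 − 6) − 4 = 0, and the invariant factors of ∂_3 are all 1, so H_2 ≅ 0.
  H_3: rank ker ∂_3 − rank ∂_4 = (5 − 4) − 0 = 1, and there is no ∂_4, so H_3 ≅ Z.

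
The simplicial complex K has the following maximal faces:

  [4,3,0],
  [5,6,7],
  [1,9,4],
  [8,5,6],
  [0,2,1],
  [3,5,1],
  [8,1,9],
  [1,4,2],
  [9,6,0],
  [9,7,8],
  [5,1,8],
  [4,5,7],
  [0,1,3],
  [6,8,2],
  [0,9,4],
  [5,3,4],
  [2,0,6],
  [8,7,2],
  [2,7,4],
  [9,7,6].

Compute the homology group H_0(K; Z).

K has 10 vertices, 30 edges, 20 triangles.
rank ∂_0 = 0, rank ∂_1 = 9 ⇒ b_0 = 10 − 0 − 9 = 1; all invariant factors of ∂_1 are 1 so no torsion. So H_0 = Z.

H_0 = Z.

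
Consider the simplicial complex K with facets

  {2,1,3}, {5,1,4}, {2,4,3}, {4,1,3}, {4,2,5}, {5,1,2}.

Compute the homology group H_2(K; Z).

H_2 = Z.

Order the vertices as 1 < 2 < 3 < 4 < 5. Listing each simplex with vertices in this order, K has dimension 2 with simplices:

  0-simplices (5): [1], [2], [3], [4], [5]
  1-simplices (9): [1,2], [1,3], [1,4], [1,5], [2,3], [2,4], [2,5], [3,4], [4,5]
  2-simplices (6): [1,2,3], [1,2,5], [1,3,4], [1,4,5], [2,3,4], [2,4,5]

Hence C_0 ≅ Z^5, C_1 ≅ Z^9, C_2 ≅ Z^6.

The boundary map ∂_1: C_1 → C_0 sends each edge [p,q] (with p < q) to q − p. For instance
  ∂[2,5] = [5] − [2].
This gives a 5×9 integer matrix of rank 4; reducing to Smith normal form yields diagonal entries (1,1,1,1).

∂_2: C_2 → C_1 maps a triangle to the signed sum of its edges. For instance
  ∂[2,4,5] = [4,5] − [2,5] + [2,4],
  ∂[1,2,3] = [2,3] − [1,3] + [1,2].
The 9×6 boundary matrix has rank 5 and Smith normal form diag(1,1,1,1,1).

Computing H_k = (kernel of ∂_k) / (image of ∂_{k+1}):

  H_2: rank ker ∂_2 − rank ∂_3 = (6 − 5) − 0 = 1, and there is no ∂_3, so H_2 ≅ Z.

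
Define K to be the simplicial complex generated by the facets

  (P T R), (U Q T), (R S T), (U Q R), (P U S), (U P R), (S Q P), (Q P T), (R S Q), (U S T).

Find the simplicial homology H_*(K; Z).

H_0 ≅ Z,  H_1 ≅ Z/2,  H_2 = 0.

Order the vertices as P < Q < R < S < T < U. Listing each simplex with vertices in this order, K has dimension 2 with simplices:

  0-simplices (6): P, Q, R, S, T, U
  1-simplices (15): PQ, PR, PS, PT, PU, QR, QS, QT, QU, RS, RT, RU, ST, SU, TU
  2-simplices (10): PQS, PQT, PRT, PRU, PSU, QRS, QRU, QTU, RST, STU

so the chain groups are C_0 ≅ Z^6, C_1 ≅ Z^15, C_2 ≅ Z^10.

∂_1: C_1 → C_0 sends each edge [p,q] (with p < q) to q − p.
As a 6×15 matrix over Z this has rank 5, with invariant factors (1,1,1,1,1).

Boundary ∂_2: C_2 → C_1 sends each 2-simplex [p,q,r] to [q,r] − [p,r] + [p,q]. For instance
  ∂QTU = TU − QU + QT,
  ∂STU = TU − SU + ST.
As a 15×10 matrix over Z this has rank 10, with invariant factors (1,1,1,1,1,1,1,1,1,2).

Now H_k = ker ∂_k / im ∂_{k+1}, so:

  H_0: rank C_0 − rank ∂_1 = 6 − 5 = 1, and the invariant factors of ∂_1 are all 1, so H_0 = Z.
  H_1: rank ker ∂_1 − rank ∂_2 = (15 − 5) − 10 = 0, and ∂_2 has invariant factor 2 > 1, so H_1 = Z/2.
  H_2: rank ker ∂_2 − rank ∂_3 = (10 − 10) − 0 = 0, and there is no ∂_3, so H_2 = 0.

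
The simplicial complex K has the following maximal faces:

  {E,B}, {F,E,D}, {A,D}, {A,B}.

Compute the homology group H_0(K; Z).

H_0 = Z.

Order the vertices as A < B < D < E < F. Listing each simplex with vertices in this order, K has dimension 2 with simplices:

  0-simplices (5): A, B, D, E, F
  1-simplices (6): AB, AD, BE, DE, DF, EF
  2-simplices (1): DEF

giving chain groups C_0 ≅ Z^5, C_1 ≅ Z^6, C_2 ≅ Z^1.

Boundary ∂_1: C_1 → C_0 is given by ∂[p,q] = [q] − [p].
As a 5×6 matrix over Z this has rank 4, with invariant factors (1,1,1,1).

∂_2: C_2 → C_1 sends each 2-simplex [p,q,r] to [q,r] − [p,r] + [p,q]. For instance
  ∂DEF = EF − DF + DE.
This gives a 6×1 integer matrix of rank 1; reducing to Smith normal form yields diagonal entries (1).

Reading off H_k = ker ∂_k / im ∂_{k+1}:

  H_0: rank C_0 − rank ∂_1 = 5 − 4 = 1, and the invariant factors of ∂_1 are all 1, so H_0 ≅ Z.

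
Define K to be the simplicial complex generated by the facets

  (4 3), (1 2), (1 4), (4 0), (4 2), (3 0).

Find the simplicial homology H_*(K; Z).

H_0 ≅ Z,  H_1 ≅ Z^2.

K has 5 vertices, 6 edges.
rank ∂_0 = 0, rank ∂_1 = 4 ⇒ b_0 = 5 − 0 − 4 = 1; all invariant factors of ∂_1 are 1 so no torsion. So H_0 ≅ Z.
rank ∂_1 = 4, rank ∂_2 = 0 ⇒ b_1 = 6 − 4 − 0 = 2. So H_1 ≅ Z^2.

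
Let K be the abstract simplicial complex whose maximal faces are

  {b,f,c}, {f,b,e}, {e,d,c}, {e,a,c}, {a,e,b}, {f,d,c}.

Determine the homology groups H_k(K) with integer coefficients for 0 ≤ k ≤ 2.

Order the vertices as a < b < c < d < e < f. Listing each simplex with vertices in this order, K has dimension 2 with simplices:

  0-simplices (6): a, b, c, d, e, f
  1-simplices (12): ab, ac, ae, bc, be, bf, cd, ce, cf, de, df, ef
  2-simplices (6): abe, ace, bcf, bef, cde, cdf

so the chain groups are C_0 ≅ Z^6, C_1 ≅ Z^12, C_2 ≅ Z^6.

The boundary map ∂_1: C_1 → C_0 maps an edge to its endpoints' difference, ∂[p,q] = q − p. For instance
  ∂be = e − b.
The 6×12 boundary matrix has rank 5 and Smith normal form diag(1,1,1,1,1).

The boundary map ∂_2: C_2 → C_1 sends each 2-simplex [p,q,r] to [q,r] − [p,r] + [p,q]. For instance
  ∂ace = ce − ae + ac,
  ∂bcf = cf − bf + bc.
The 12×6 boundary matrix has rank 6 and Smith normal form diag(1,1,1,1,1,1).

From H_k ≅ ker(∂_k) / im(∂_{k+1}) we obtain:

  H_0: rank C_0 − rank ∂_1 = 6 − 5 = 1, and the invariant factors of ∂_1 are all 1, so H_0 = Z.
  H_1: rank ker ∂_1 − rank ∂_2 = (12 − 5) − 6 = 1, and the invariant factors of ∂_2 are all 1, so H_1 = Z.
  H_2: rank ker ∂_2 − rank ∂_3 = (6 − 6) − 0 = 0, and there is no ∂_3, so H_2 = 0.

H_0 = Z,  H_1 = Z,  H_2 = 0.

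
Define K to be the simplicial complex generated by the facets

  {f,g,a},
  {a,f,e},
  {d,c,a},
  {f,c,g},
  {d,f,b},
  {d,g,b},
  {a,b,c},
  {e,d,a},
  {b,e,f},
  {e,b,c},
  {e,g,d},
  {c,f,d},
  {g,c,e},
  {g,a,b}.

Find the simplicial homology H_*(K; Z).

K has 7 vertices, 21 edges, 14 triangles.
rank ∂_0 = 0, rank ∂_1 = 6 ⇒ b_0 = 7 − 0 − 6 = 1; all invariant factors of ∂_1 are 1 so no torsion. So H_0 = Z.
rank ∂_1 = 6, rank ∂_2 = 13 ⇒ b_1 = 21 − 6 − 13 = 2; all invariant factors of ∂_2 are 1 so no torsion. So H_1 = Z^2.
rank ∂_2 = 13, rank ∂_3 = 0 ⇒ b_2 = 14 − 13 − 0 = 1. So H_2 = Z.

H_0 ≅ Z,  H_1 ≅ Z^2,  H_2 ≅ Z.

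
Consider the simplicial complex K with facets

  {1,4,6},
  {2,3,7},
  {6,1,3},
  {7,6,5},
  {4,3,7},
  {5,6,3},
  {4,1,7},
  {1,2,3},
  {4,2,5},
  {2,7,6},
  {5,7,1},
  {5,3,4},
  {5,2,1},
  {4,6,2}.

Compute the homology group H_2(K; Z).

H_2 ≅ Z.

We work with the vertex ordering 1 < 2 < 3 < 4 < 5 < 6 < 7. The simplices of K, each written with vertices in increasing order, are:

  0-simplices (7): [1], [2], [3], [4], [5], [6], [7]
  1-simplices (21): [1,2], [1,3], [1,4], [1,5], [1,6], [1,7], [2,3], [2,4], [2,5], [2,6], [2,7], [3,4], [3,5], [3,6], [3,7], [4,5], [4,6], [4,7], [5,6], [5,7], [6,7]
  2-simplices (14): [1,2,3], [1,2,5], [1,3,6], [1,4,6], [1,4,7], [1,5,7], [2,3,7], [2,4,5], [2,4,6], [2,6,7], [3,4,5], [3,4,7], [3,5,6], [5,6,7]

so the chain groups are C_0 ≅ Z^7, C_1 ≅ Z^21, C_2 ≅ Z^14.

Boundary ∂_1: C_1 → C_0 is given by ∂[p,q] = [q] − [p]. For instance
  ∂[6,7] = [7] − [6].
The resulting 7×21 matrix has rank 6, and its Smith normal form has invariant factors (1,1,1,1,1,1).

Boundary ∂_2: C_2 → C_1 acts by ∂[p,q,r] = [q,r] − [p,r] + [p,q]. For instance
  ∂[1,4,6] = [4,6] − [1,6] + [1,4],
  ∂[1,4,7] = [4,7] − [1,7] + [1,4].
The resulting 21×14 matrix has rank 13, and its Smith normal form has invariant factors (1,1,1,1,1,1,1,1,1,1,1,1,1).

Computing H_k = (kernel of ∂_k) / (image of ∂_{k+1}):

  H_2: rank ker ∂_2 − rank ∂_3 = (14 − 13) − 0 = 1, and there is no ∂_3, so H_2 ≅ Z.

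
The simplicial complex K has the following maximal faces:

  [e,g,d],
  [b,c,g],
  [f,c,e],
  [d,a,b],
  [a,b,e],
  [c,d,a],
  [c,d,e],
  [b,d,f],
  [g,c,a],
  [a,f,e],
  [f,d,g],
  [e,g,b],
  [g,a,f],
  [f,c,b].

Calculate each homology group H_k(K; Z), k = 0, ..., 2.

H_0 = Z,  H_1 = Z^2,  H_2 = Z.

We work with the vertex ordering a < b < c < d < e < f < g. The simplices of K, each written with vertices in increasing order, are:

  0-simplices (7): a, b, c, d, e, f, g
  1-simplices (21): ab, ac, ad, ae, af, ag, bc, bd, be, bf, bg, cd, ce, cf, cg, de, df, dg, ef, eg, fg
  2-simplices (14): abd, abe, acd, acg, aef, afg, bcf, bcg, bdf, beg, cde, cef, deg, dfg

giving chain groups C_0 ≅ Z^7, C_1 ≅ Z^21, C_2 ≅ Z^14.

∂_1: C_1 → C_0 is given by ∂[p,q] = [q] − [p]. For instance
  ∂bf = f − b.
The resulting 7×21 matrix has rank 6, and its Smith normal form has invariant factors (1,1,1,1,1,1).

The boundary map ∂_2: C_2 → C_1 sends each 2-simplex [p,q,r] to [q,r] − [p,r] + [p,q]. For instance
  ∂cef = ef − cf + ce,
  ∂bdf = df − bf + bd.
The resulting 21×14 matrix has rank 13, and its Smith normal form has invariant factors (1,1,1,1,1,1,1,1,1,1,1,1,1).

Reading off H_k = ker ∂_k / im ∂_{k+1}:

  H_0: rank C_0 − rank ∂_1 = 7 − 6 = 1, and the invariant factors of ∂_1 are all 1, so H_0 = Z.
  H_1: rank ker ∂_1 − rank ∂_2 = (21 − 6) − 13 = 2, and the invariant factors of ∂_2 are all 1, so H_1 = Z^2.
  H_2: rank ker ∂_2 − rank ∂_3 = (14 − 13) − 0 = 1, and there is no ∂_3, so H_2 = Z.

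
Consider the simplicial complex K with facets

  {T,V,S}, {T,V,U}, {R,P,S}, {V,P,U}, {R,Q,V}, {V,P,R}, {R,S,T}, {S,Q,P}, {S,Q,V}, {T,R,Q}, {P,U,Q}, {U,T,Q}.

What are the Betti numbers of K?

b_0 = 1, b_1 = 0, b_2 = 0.

We work with the vertex ordering P < Q < R < S < T < U < V. The simplices of K, each written with vertices in increasing order, are:

  0-simplices (7): P, Q, R, S, T, U, V
  1-simplices (18): PQ, PR, PS, PU, PV, QR, QS, QT, QU, QV, RS, RT, RV, ST, SV, TU, TV, UV
  2-simplices (12): PQS, PQU, PRS, PRV, PUV, QRT, QRV, QSV, QTU, RST, STV, TUV

Hence C_0 ≅ Z^7, C_1 ≅ Z^18, C_2 ≅ Z^12.

∂_1: C_1 → C_0 is given by ∂[p,q] = [q] − [p].
The resulting 7×18 matrix has rank 6, and its Smith normal form has invariant factors (1,1,1,1,1,1).

∂_2: C_2 → C_1 maps a triangle to the signed sum of its edges. For instance
  ∂STV = TV − SV + ST,
  ∂QRT = RT − QT + QR.
The resulting 18×12 matrix has rank 12, and its Smith normal form has invariant factors (1,1,1,1,1,1,1,1,1,1,1,2).

Computing H_k = (kernel of ∂_k) / (image of ∂_{k+1}):

  H_0: rank C_0 − rank ∂_1 = 7 − 6 = 1, and the invariant factors of ∂_1 are all 1, so H_0 ≅ Z.
  H_1: rank ker ∂_1 − rank ∂_2 = (18 − 6) − 12 = 0, and ∂_2 has invariant factor 2 > 1, so H_1 ≅ Z/2.
  H_2: rank ker ∂_2 − rank ∂_3 = (12 − 12) − 0 = 0, and there is no ∂_3, so H_2 ≅ 0.

As a check, the Euler characteristic is 7 − 18 + 12 = 1, which agrees with 1 − 0 + 0 = 1.
(K is a triangulation of the real projective plane RP^2.)

Hence the Betti numbers are b_0 = 1, b_1 = 0, b_2 = 0.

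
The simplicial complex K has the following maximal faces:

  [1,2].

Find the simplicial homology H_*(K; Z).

H_0 = Z,  H_1 = 0.

Take the total order 1 < 2 on the vertex set. Then K (dimension 1) consists of the simplices:

  0-simplices (2): [1], [2]
  1-simplices (1): [1,2]

Hence C_0 ≅ Z^2, C_1 ≅ Z^1.

∂_1: C_1 → C_0 sends each edge [p,q] (with p < q) to q − p.
The 2×1 boundary matrix has rank 1 and Smith normal form diag(1).

Now H_k = ker ∂_k / im ∂_{k+1}, so:

  H_0: rank C_0 − rank ∂_1 = 2 − 1 = 1, and the invariant factors of ∂_1 are all 1, so H_0 = Z.
  H_1: rank ker ∂_1 − rank ∂_2 = (1 − 1) − 0 = 0, and there is no ∂_2, so H_1 = 0.

As a check, the Euler characteristic is 2 − 1 = 1, which agrees with 1 − 0 = 1.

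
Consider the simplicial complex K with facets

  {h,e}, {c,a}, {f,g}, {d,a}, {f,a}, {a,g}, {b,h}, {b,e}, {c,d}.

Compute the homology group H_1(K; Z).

We work with the vertex ordering a < b < c < d < e < f < g < h. The simplices of K, each written with vertices in increasing order, are:

  0-simplices (8): a, b, c, d, e, f, g, h
  1-simplices (9): ac, ad, af, ag, be, bh, cd, eh, fg

so the chain groups are C_0 ≅ Z^8, C_1 ≅ Z^9.

The boundary map ∂_1: C_1 → C_0 sends each edge [p,q] (with p < q) to q − p.
The 8×9 boundary matrix has rank 6 and Smith normal form diag(1,1,1,1,1,1).

Now H_k = ker ∂_k / im ∂_{k+1}, so:

  H_1: rank ker ∂_1 − rank ∂_2 = (9 − 6) − 0 = 3, and there is no ∂_2, so H_1 ≅ Z^3.

(K is a triangulation of the disjoint union of a wedge of 2 circles and the circle S^1.)

H_1 ≅ Z^3.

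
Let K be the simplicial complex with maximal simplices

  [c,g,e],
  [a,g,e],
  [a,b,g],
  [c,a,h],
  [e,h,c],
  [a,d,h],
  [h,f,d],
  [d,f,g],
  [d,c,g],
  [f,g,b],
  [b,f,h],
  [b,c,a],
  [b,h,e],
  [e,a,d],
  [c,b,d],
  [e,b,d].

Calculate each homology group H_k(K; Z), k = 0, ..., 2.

Fix the vertex order a < b < c < d < e < f < g < h and write every simplex with vertices in increasing order. Then dim K = 2 and the simplices of K are:

  0-simplices (8): a, b, c, d, e, f, g, h
  1-simplices (24): ab, ac, ad, ae, ag, ah, bc, bd, be, bf, bg, bh, cd, ce, cg, ch, de, df, dg, dh, eg, eh, fg, fh
  2-simplices (16): abc, abg, ach, ade, adh, aeg, bcd, bde, beh, bfg, bfh, cdg, ceg, ceh, dfg, dfh

giving chain groups C_0 ≅ Z^8, C_1 ≅ Z^24, C_2 ≅ Z^16.

∂_1: C_1 → C_0 is given by ∂[p,q] = [q] − [p]. For instance
  ∂cg = g − c.
This gives a 8×24 integer matrix of rank 7; reducing to Smith normal form yields diagonal entries (1,1,1,1,1,1,1).

Boundary ∂_2: C_2 → C_1 sends each 2-simplex [p,q,r] to [q,r] − [p,r] + [p,q]. For instance
  ∂abc = bc − ac + ab,
  ∂bcd = cd − bd + bc.
The resulting 24×16 matrix has rank 15, and its Smith normal form has invariant factors (1,1,1,1,1,1,1,1,1,1,1,1,1,1,1).

Computing H_k = (kernel of ∂_k) / (image of ∂_{k+1}):

  H_0: rank C_0 − rank ∂_1 = 8 − 7 = 1, and the invariant factors of ∂_1 are all 1, so H_0 = Z.
  H_1: rank ker ∂_1 − rank ∂_2 = (24 − 7) − 15 = 2, and the invariant factors of ∂_2 are all 1, so H_1 = Z^2.
  H_2: rank ker ∂_2 − rank ∂_3 = (16 − 15) − 0 = 1, and there is no ∂_3, so H_2 = Z.

H_0 ≅ Z,  H_1 ≅ Z^2,  H_2 ≅ Z.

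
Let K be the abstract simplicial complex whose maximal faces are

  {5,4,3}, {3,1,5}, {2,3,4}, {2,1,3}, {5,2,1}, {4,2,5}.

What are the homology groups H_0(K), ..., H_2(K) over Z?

H_0 = Z,  H_1 = 0,  H_2 = Z.

Fix the vertex order 1 < 2 < 3 < 4 < 5 and write every simplex with vertices in increasing order. Then dim K = 2 and the simplices of K are:

  0-simplices (5): [1], [2], [3], [4], [5]
  1-simplices (9): [1,2], [1,3], [1,5], [2,3], [2,4], [2,5], [3,4], [3,5], [4,5]
  2-simplices (6): [1,2,3], [1,2,5], [1,3,5], [2,3,4], [2,4,5], [3,4,5]

so the chain groups are C_0 ≅ Z^5, C_1 ≅ Z^9, C_2 ≅ Z^6.

The boundary map ∂_1: C_1 → C_0 maps an edge to its endpoints' difference, ∂[p,q] = q − p. For instance
  ∂[2,4] = [4] − [2].
The 5×9 boundary matrix has rank 4 and Smith normal form diag(1,1,1,1).

The boundary map ∂_2: C_2 → C_1 acts by ∂[p,q,r] = [q,r] − [p,r] + [p,q]. For instance
  ∂[2,4,5] = [4,5] − [2,5] + [2,4],
  ∂[1,2,3] = [2,3] − [1,3] + [1,2].
The resulting 9×6 matrix has rank 5, and its Smith normal form has invariant factors (1,1,1,1,1).

Reading off H_k = ker ∂_k / im ∂_{k+1}:

  H_0: rank C_0 − rank ∂_1 = 5 − 4 = 1, and the invariant factors of ∂_1 are all 1, so H_0 = Z.
  H_1: rank ker ∂_1 − rank ∂_2 = (9 − 4) − 5 = 0, and the invariant factors of ∂_2 are all 1, so H_1 = 0.
  H_2: rank ker ∂_2 − rank ∂_3 = (6 − 5) − 0 = 1, and there is no ∂_3, so H_2 = Z.

(K is a triangulation of the 2-sphere S^2.)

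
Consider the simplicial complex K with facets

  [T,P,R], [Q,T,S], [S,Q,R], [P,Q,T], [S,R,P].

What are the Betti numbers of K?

b_0 = 1, b_1 = 1, b_2 = 0.

K has 5 vertices, 10 edges, 5 triangles.
rank ∂_0 = 0, rank ∂_1 = 4 ⇒ b_0 = 5 − 0 − 4 = 1; all invariant factors of ∂_1 are 1 so no torsion. So H_0 ≅ Z.
rank ∂_1 = 4, rank ∂_2 = 5 ⇒ b_1 = 10 − 4 − 5 = 1; all invariant factors of ∂_2 are 1 so no torsion. So H_1 ≅ Z.
rank ∂_2 = 5, rank ∂_3 = 0 ⇒ b_2 = 5 − 5 − 0 = 0. So H_2 ≅ 0.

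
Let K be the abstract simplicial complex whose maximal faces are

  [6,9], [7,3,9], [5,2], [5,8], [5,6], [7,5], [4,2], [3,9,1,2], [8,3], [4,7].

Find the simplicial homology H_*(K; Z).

H_0 = Z,  H_1 = Z^4,  H_2 = 0,  H_3 = 0.

Take the total order 1 < 2 < 3 < 4 < 5 < 6 < 7 < 8 < 9 on the vertex set. Then K (dimension 3) consists of the simplices:

  0-simplices (9): [1], [2], [3], [4], [5], [6], [7], [8], [9]
  1-simplices (16): [1,2], [1,3], [1,9], [2,3], [2,4], [2,5], [2,9], [3,7], [3,8], [3,9], [4,7], [5,6], [5,7], [5,8], [6,9], [7,9]
  2-simplices (5): [1,2,3], [1,2,9], [1,3,9], [2,3,9], [3,7,9]
  3-simplices (1): [1,2,3,9]

Hence C_0 ≅ Z^9, C_1 ≅ Z^16, C_2 ≅ Z^5, C_3 ≅ Z^1.

Boundary ∂_1: C_1 → C_0 maps an edge to its endpoints' difference, ∂[p,q] = q − p. For instance
  ∂[1,2] = [2] − [1].
The resulting 9×16 matrix has rank 8, and its Smith normal form has invariant factors (1,1,1,1,1,1,1,1).

∂_2: C_2 → C_1 maps a triangle to the signed sum of its edges. For instance
  ∂[2,3,9] = [3,9] − [2,9] + [2,3],
  ∂[1,2,9] = [2,9] − [1,9] + [1,2].
The resulting 16×5 matrix has rank 4, and its Smith normal form has invariant factors (1,1,1,1).

Boundary ∂_3: C_3 → C_2 sends each 3-simplex σ to the alternating sum Σ_i (−1)^i (σ with its i-th vertex removed). For instance
  ∂[1,2,3,9] = [2,3,9] − [1,3,9] + [1,2,9] − [1,2,3].
The 5×1 boundary matrix has rank 1 and Smith normal form diag(1).

Computing H_k = (kernel of ∂_k) / (image of ∂_{k+1}):

  H_0: rank C_0 − rank ∂_1 = 9 − 8 = 1, and the invariant factors of ∂_1 are all 1, so H_0 ≅ Z.
  H_1: rank ker ∂_1 − rank ∂_2 = (16 − 8) − 4 = 4, and the invariant factors of ∂_2 are all 1, so H_1 ≅ Z^4.
  H_2: rank ker ∂_2 − rank ∂_3 = (5 − 4) − 1 = 0, and the invariant factors of ∂_3 are all 1, so H_2 ≅ 0.
  H_3: rank ker ∂_3 − rank ∂_4 = (1 − 1) − 0 = 0, and there is no ∂_4, so H_3 ≅ 0.

As a check, the Euler characteristic is 9 − 16 + 5 − 1 = -3, which agrees with 1 − 4 + 0 − 0 = -3.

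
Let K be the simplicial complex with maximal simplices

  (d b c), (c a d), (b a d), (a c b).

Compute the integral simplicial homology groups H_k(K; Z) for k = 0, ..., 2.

We work with the vertex ordering a < b < c < d. The simplices of K, each written with vertices in increasing order, are:

  0-simplices (4): a, b, c, d
  1-simplices (6): ab, ac, ad, bc, bd, cd
  2-simplices (4): abc, abd, acd, bcd

giving chain groups C_0 ≅ Z^4, C_1 ≅ Z^6, C_2 ≅ Z^4.

Boundary ∂_1: C_1 → C_0 is given by ∂[p,q] = [q] − [p]. For instance
  ∂ab = b − a.
As a 4×6 matrix over Z this has rank 3, with invariant factors (1,1,1).

Boundary ∂_2: C_2 → C_1 maps a triangle to the signed sum of its edges. For instance
  ∂acd = cd − ad + ac,
  ∂bcd = cd − bd + bc.
This gives a 6×4 integer matrix of rank 3; reducing to Smith normal form yields diagonal entries (1,1,1).

Reading off H_k = ker ∂_k / im ∂_{k+1}:

  H_0: rank C_0 − rank ∂_1 = 4 − 3 = 1, and the invariant factors of ∂_1 are all 1, so H_0 ≅ Z.
  H_1: rank ker ∂_1 − rank ∂_2 = (6 − 3) − 3 = 0, and the invariant factors of ∂_2 are all 1, so H_1 ≅ 0.
  H_2: rank ker ∂_2 − rank ∂_3 = (4 − 3) − 0 = 1, and there is no ∂_3, so H_2 ≅ Z.

(K is a triangulation of the 2-sphere S^2.)

H_0 = Z,  H_1 = 0,  H_2 = Z.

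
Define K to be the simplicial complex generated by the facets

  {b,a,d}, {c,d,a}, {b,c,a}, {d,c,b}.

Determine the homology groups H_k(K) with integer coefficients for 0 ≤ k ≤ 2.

H_0 = Z,  H_1 = 0,  H_2 = Z.

Order the vertices as a < b < c < d. Listing each simplex with vertices in this order, K has dimension 2 with simplices:

  0-simplices (4): a, b, c, d
  1-simplices (6): ab, ac, ad, bc, bd, cd
  2-simplices (4): abc, abd, acd, bcd

so the chain groups are C_0 ≅ Z^4, C_1 ≅ Z^6, C_2 ≅ Z^4.

∂_1: C_1 → C_0 is given by ∂[p,q] = [q] − [p]. For instance
  ∂cd = d − c.
As a 4×6 matrix over Z this has rank 3, with invariant factors (1,1,1).

The boundary map ∂_2: C_2 → C_1 maps a triangle to the signed sum of its edges. For instance
  ∂abc = bc − ac + ab,
  ∂acd = cd − ad + ac.
The resulting 6×4 matrix has rank 3, and its Smith normal form has invariant factors (1,1,1).

Reading off H_k = ker ∂_k / im ∂_{k+1}:

  H_0: rank C_0 − rank ∂_1 = 4 − 3 = 1, and the invariant factors of ∂_1 are all 1, so H_0 ≅ Z.
  H_1: rank ker ∂_1 − rank ∂_2 = (6 − 3) − 3 = 0, and the invariant factors of ∂_2 are all 1, so H_1 ≅ 0.
  H_2: rank ker ∂_2 − rank ∂_3 = (4 − 3) − 0 = 1, and there is no ∂_3, so H_2 ≅ Z.

As a check, the Euler characteristic is 4 − 6 + 4 = 2, which agrees with 1 − 0 + 1 = 2.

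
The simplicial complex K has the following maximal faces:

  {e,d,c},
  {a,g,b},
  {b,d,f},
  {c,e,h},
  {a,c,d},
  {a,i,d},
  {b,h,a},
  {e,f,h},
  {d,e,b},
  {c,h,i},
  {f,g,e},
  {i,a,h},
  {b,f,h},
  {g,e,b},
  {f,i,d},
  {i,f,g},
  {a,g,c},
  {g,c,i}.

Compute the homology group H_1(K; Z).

H_1 = Z ⊕ Z/2.

Order the vertices as a < b < c < d < e < f < g < h < i. Listing each simplex with vertices in this order, K has dimension 2 with simplices:

  0-simplices (9): a, b, c, d, e, f, g, h, i
  1-simplices (27): ab, ac, ad, ag, ah, ai, bd, be, bf, bg, bh, cd, ce, cg, ch, ci, de, df, di, ef, eg, eh, fg, fh, fi, gi, hi
  2-simplices (18): abg, abh, acd, acg, adi, ahi, bde, bdf, beg, bfh, cde, ceh, cgi, chi, dfi, efg, efh, fgi

so the chain groups are C_0 ≅ Z^9, C_1 ≅ Z^27, C_2 ≅ Z^18.

The boundary map ∂_1: C_1 → C_0 maps an edge to its endpoints' difference, ∂[p,q] = q − p. For instance
  ∂fi = i − f.
This gives a 9×27 integer matrix of rank 8; reducing to Smith normal form yields diagonal entries (1,1,1,1,1,1,1,1).

∂_2: C_2 → C_1 sends each 2-simplex [p,q,r] to [q,r] − [p,r] + [p,q]. For instance
  ∂dfi = fi − di + df,
  ∂bdf = df − bf + bd.
This gives a 27×18 integer matrix of rank 18; reducing to Smith normal form yields diagonal entries (1,1,1,1,1,1,1,1,1,1,1,1,1,1,1,1,1,2).

From H_k ≅ ker(∂_k) / im(∂_{k+1}) we obtain:

  H_1: rank ker ∂_1 − rank ∂_2 = (27 − 8) − 18 = 1, and ∂_2 has invariant factor 2 > 1, so H_1 ≅ Z ⊕ Z/2.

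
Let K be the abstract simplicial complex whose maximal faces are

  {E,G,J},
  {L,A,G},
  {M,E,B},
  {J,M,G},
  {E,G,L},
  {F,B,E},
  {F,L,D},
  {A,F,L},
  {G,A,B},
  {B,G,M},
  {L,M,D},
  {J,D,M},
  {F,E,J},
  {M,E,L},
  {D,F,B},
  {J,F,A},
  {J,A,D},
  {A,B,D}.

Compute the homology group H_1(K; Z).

Take the total order A < B < D < E < F < G < J < L < M on the vertex set. Then K (dimension 2) consists of the simplices:

  0-simplices (9): A, B, D, E, F, G, J, L, M
  1-simplices (27): AB, AD, AF, AG, AJ, AL, BD, BE, BF, BG, BM, DF, DJ, DL, DM, EF, EG, EJ, EL, EM, FJ, FL, GJ, GL, GM, JM, LM
  2-simplices (18): ABD, ABG, ADJ, AFJ, AFL, AGL, BDF, BEF, BEM, BGM, DFL, DJM, DLM, EFJ, EGJ, EGL, ELM, GJM

so the chain groups are C_0 ≅ Z^9, C_1 ≅ Z^27, C_2 ≅ Z^18.

The boundary map ∂_1: C_1 → C_0 sends each edge [p,q] (with p < q) to q − p. For instance
  ∂FJ = J − F.
As a 9×27 matrix over Z this has rank 8, with invariant factors (1,1,1,1,1,1,1,1).

The boundary map ∂_2: C_2 → C_1 maps a triangle to the signed sum of its edges. For instance
  ∂EGL = GL − EL + EG,
  ∂ADJ = DJ − AJ + AD.
As a 27×18 matrix over Z this has rank 18, with invariant factors (1,1,1,1,1,1,1,1,1,1,1,1,1,1,1,1,1,2).

Reading off H_k = ker ∂_k / im ∂_{k+1}:

  H_1: rank ker ∂_1 − rank ∂_2 = (27 − 8) − 18 = 1, and ∂_2 has invariant factor 2 > 1, so H_1 = Z ⊕ Z/2.

H_1 = Z ⊕ Z/2.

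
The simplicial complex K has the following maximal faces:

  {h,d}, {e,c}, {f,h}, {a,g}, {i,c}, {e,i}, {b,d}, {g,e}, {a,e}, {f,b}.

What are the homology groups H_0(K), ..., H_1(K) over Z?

We work with the vertex ordering a < b < c < d < e < f < g < h < i. The simplices of K, each written with vertices in increasing order, are:

  0-simplices (9): a, b, c, d, e, f, g, h, i
  1-simplices (10): ae, ag, bd, bf, ce, ci, dh, eg, ei, fh

so the chain groups are C_0 ≅ Z^9, C_1 ≅ Z^10.

∂_1: C_1 → C_0 maps an edge to its endpoints' difference, ∂[p,q] = q − p. For instance
  ∂fh = h − f.
The 9×10 boundary matrix has rank 7 and Smith normal form diag(1,1,1,1,1,1,1).

Computing H_k = (kernel of ∂_k) / (image of ∂_{k+1}):

  H_0: rank C_0 − rank ∂_1 = 9 − 7 = 2, and the invariant factors of ∂_1 are all 1, so H_0 = Z^2.
  H_1: rank ker ∂_1 − rank ∂_2 = (10 − 7) − 0 = 3, and there is no ∂_2, so H_1 = Z^3.

H_0 = Z^2,  H_1 = Z^3.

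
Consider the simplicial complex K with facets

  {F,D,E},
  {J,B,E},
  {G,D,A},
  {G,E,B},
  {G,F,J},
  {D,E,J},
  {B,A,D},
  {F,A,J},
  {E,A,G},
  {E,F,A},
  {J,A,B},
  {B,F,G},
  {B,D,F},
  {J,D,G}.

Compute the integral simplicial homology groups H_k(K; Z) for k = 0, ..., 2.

Order the vertices as A < B < D < E < F < G < J. Listing each simplex with vertices in this order, K has dimension 2 with simplices:

  0-simplices (7): A, B, D, E, F, G, J
  1-simplices (21): AB, AD, AE, AF, AG, AJ, BD, BE, BF, BG, BJ, DE, DF, DG, DJ, EF, EG, EJ, FG, FJ, GJ
  2-simplices (14): ABD, ABJ, ADG, AEF, AEG, AFJ, BDF, BEG, BEJ, BFG, DEF, DEJ, DGJ, FGJ

so the chain groups are C_0 ≅ Z^7, C_1 ≅ Z^21, C_2 ≅ Z^14.

∂_1: C_1 → C_0 maps an edge to its endpoints' difference, ∂[p,q] = q − p.
This gives a 7×21 integer matrix of rank 6; reducing to Smith normal form yields diagonal entries (1,1,1,1,1,1).

Boundary ∂_2: C_2 → C_1 sends each 2-simplex [p,q,r] to [q,r] − [p,r] + [p,q]. For instance
  ∂AEF = EF − AF + AE,
  ∂ADG = DG − AG + AD.
As a 21×14 matrix over Z this has rank 13, with invariant factors (1,1,1,1,1,1,1,1,1,1,1,1,1).

From H_k ≅ ker(∂_k) / im(∂_{k+1}) we obtain:

  H_0: rank C_0 − rank ∂_1 = 7 − 6 = 1, and the invariant factors of ∂_1 are all 1, so H_0 ≅ Z.
  H_1: rank ker ∂_1 − rank ∂_2 = (21 − 6) − 13 = 2, and the invariant factors of ∂_2 are all 1, so H_1 ≅ Z^2.
  H_2: rank ker ∂_2 − rank ∂_3 = (14 − 13) − 0 = 1, and there is no ∂_3, so H_2 ≅ Z.

H_0 = Z,  H_1 = Z^2,  H_2 = Z.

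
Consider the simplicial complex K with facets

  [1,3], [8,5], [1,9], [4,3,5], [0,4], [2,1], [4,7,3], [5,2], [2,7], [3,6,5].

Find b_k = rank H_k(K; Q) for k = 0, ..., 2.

We work with the vertex ordering 0 < 1 < 2 < 3 < 4 < 5 < 6 < 7 < 8 < 9. The simplices of K, each written with vertices in increasing order, are:

  0-simplices (10): [0], [1], [2], [3], [4], [5], [6], [7], [8], [9]
  1-simplices (14): [0,4], [1,2], [1,3], [1,9], [2,5], [2,7], [3,4], [3,5], [3,6], [3,7], [4,5], [4,7], [5,6], [5,8]
  2-simplices (3): [3,4,5], [3,4,7], [3,5,6]

so the chain groups are C_0 ≅ Z^10, C_1 ≅ Z^14, C_2 ≅ Z^3.

Boundary ∂_1: C_1 → C_0 is given by ∂[p,q] = [q] − [p]. For instance
  ∂[3,7] = [7] − [3].
As a 10×14 matrix over Z this has rank 9, with invariant factors (1,1,1,1,1,1,1,1,1).

∂_2: C_2 → C_1 acts by ∂[p,q,r] = [q,r] − [p,r] + [p,q]. For instance
  ∂[3,4,5] = [4,5] − [3,5] + [3,4],
  ∂[3,5,6] = [5,6] − [3,6] + [3,5].
The 14×3 boundary matrix has rank 3 and Smith normal form diag(1,1,1).

Reading off H_k = ker ∂_k / im ∂_{k+1}:

  H_0: rank C_0 − rank ∂_1 = 10 − 9 = 1, and the invariant factors of ∂_1 are all 1, so H_0 ≅ Z.
  H_1: rank ker ∂_1 − rank ∂_2 = (14 − 9) − 3 = 2, and the invariant factors of ∂_2 are all 1, so H_1 ≅ Z^2.
  H_2: rank ker ∂_2 − rank ∂_3 = (3 − 3) − 0 = 0, and there is no ∂_3, so H_2 ≅ 0.

As a check, the Euler characteristic is 10 − 14 + 3 = -1, which agrees with 1 − 2 + 0 = -1.

Hence the Betti numbers are b_0 = 1, b_1 = 2, b_2 = 0.

b_0 = 1, b_1 = 2, b_2 = 0.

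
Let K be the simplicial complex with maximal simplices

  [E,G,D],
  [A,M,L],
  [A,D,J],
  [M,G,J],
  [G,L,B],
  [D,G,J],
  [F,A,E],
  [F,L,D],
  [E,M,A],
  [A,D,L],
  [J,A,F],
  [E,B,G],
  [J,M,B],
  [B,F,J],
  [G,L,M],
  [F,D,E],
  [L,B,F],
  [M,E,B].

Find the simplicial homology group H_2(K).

H_2 ≅ 0.

Take the total order A < B < D < E < F < G < J < L < M on the vertex set. Then K (dimension 2) consists of the simplices:

  0-simplices (9): A, B, D, E, F, G, J, L, M
  1-simplices (27): AD, AE, AF, AJ, AL, AM, BE, BF, BG, BJ, BL, BM, DE, DF, DG, DJ, DL, EF, EG, EM, FJ, FL, GJ, GL, GM, JM, LM
  2-simplices (18): ADJ, ADL, AEF, AEM, AFJ, ALM, BEG, BEM, BFJ, BFL, BGL, BJM, DEF, DEG, DFL, DGJ, GJM, GLM

so the chain groups are C_0 ≅ Z^9, C_1 ≅ Z^27, C_2 ≅ Z^18.

∂_1: C_1 → C_0 maps an edge to its endpoints' difference, ∂[p,q] = q − p.
As a 9×27 matrix over Z this has rank 8, with invariant factors (1,1,1,1,1,1,1,1).

Boundary ∂_2: C_2 → C_1 acts by ∂[p,q,r] = [q,r] − [p,r] + [p,q]. For instance
  ∂AEM = EM − AM + AE,
  ∂ALM = LM − AM + AL.
The resulting 27×18 matrix has rank 18, and its Smith normal form has invariant factors (1,1,1,1,1,1,1,1,1,1,1,1,1,1,1,1,1,2).

Reading off H_k = ker ∂_k / im ∂_{k+1}:

  H_2: rank ker ∂_2 − rank ∂_3 = (18 − 18) − 0 = 0, and there is no ∂_3, so H_2 ≅ 0.

(K is a triangulation of the Klein bottle.)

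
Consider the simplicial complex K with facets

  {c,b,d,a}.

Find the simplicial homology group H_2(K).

H_2 ≅ 0.

We work with the vertex ordering a < b < c < d. The simplices of K, each written with vertices in increasing order, are:

  0-simplices (4): a, b, c, d
  1-simplices (6): ab, ac, ad, bc, bd, cd
  2-simplices (4): abc, abd, acd, bcd
  3-simplices (1): abcd

Hence C_0 ≅ Z^4, C_1 ≅ Z^6, C_2 ≅ Z^4, C_3 ≅ Z^1.

The boundary map ∂_1: C_1 → C_0 maps an edge to its endpoints' difference, ∂[p,q] = q − p.
As a 4×6 matrix over Z this has rank 3, with invariant factors (1,1,1).

∂_2: C_2 → C_1 maps a triangle to the signed sum of its edges. For instance
  ∂bcd = cd − bd + bc,
  ∂abc = bc − ac + ab.
The 6×4 boundary matrix has rank 3 and Smith normal form diag(1,1,1).

∂_3: C_3 → C_2 sends each 3-simplex σ to the alternating sum Σ_i (−1)^i (σ with its i-th vertex removed). For instance
  ∂abcd = bcd − acd + abd − abc.
The 4×1 boundary matrix has rank 1 and Smith normal form diag(1).

Now H_k = ker ∂_k / im ∂_{k+1}, so:

  H_2: rank ker ∂_2 − rank ∂_3 = (4 − 3) − 1 = 0, and the invariant factors of ∂_3 are all 1, so H_2 = 0.

(K is a triangulation of the 3-simplex.)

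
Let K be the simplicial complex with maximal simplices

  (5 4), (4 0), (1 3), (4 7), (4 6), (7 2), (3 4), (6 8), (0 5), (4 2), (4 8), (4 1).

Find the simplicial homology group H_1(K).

H_1 = Z^4.

Order the vertices as 0 < 1 < 2 < 3 < 4 < 5 < 6 < 7 < 8. Listing each simplex with vertices in this order, K has dimension 1 with simplices:

  0-simplices (9): [0], [1], [2], [3], [4], [5], [6], [7], [8]
  1-simplices (12): [0,4], [0,5], [1,3], [1,4], [2,4], [2,7], [3,4], [4,5], [4,6], [4,7], [4,8], [6,8]

so the chain groups are C_0 ≅ Z^9, C_1 ≅ Z^12.

∂_1: C_1 → C_0 sends each edge [p,q] (with p < q) to q − p. For instance
  ∂[2,4] = [4] − [2].
As a 9×12 matrix over Z this has rank 8, with invariant factors (1,1,1,1,1,1,1,1).

Computing H_k = (kernel of ∂_k) / (image of ∂_{k+1}):

  H_1: rank ker ∂_1 − rank ∂_2 = (12 − 8) − 0 = 4, and there is no ∂_2, so H_1 ≅ Z^4.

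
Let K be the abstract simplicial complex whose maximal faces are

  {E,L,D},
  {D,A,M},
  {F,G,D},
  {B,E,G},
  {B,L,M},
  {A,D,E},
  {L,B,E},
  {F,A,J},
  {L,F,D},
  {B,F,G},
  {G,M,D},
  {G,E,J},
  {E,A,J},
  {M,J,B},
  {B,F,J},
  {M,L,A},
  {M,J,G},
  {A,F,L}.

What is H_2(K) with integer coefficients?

We work with the vertex ordering A < B < D < E < F < G < J < L < M. The simplices of K, each written with vertices in increasing order, are:

  0-simplices (9): A, B, D, E, F, G, J, L, M
  1-simplices (27): AD, AE, AF, AJ, AL, AM, BE, BF, BG, BJ, BL, BM, DE, DF, DG, DL, DM, EG, EJ, EL, FG, FJ, FL, GJ, GM, JM, LM
  2-simplices (18): ADE, ADM, AEJ, AFJ, AFL, ALM, BEG, BEL, BFG, BFJ, BJM, BLM, DEL, DFG, DFL, DGM, EGJ, GJM

Hence C_0 ≅ Z^9, C_1 ≅ Z^27, C_2 ≅ Z^18.

The boundary map ∂_1: C_1 → C_0 is given by ∂[p,q] = [q] − [p].
This gives a 9×27 integer matrix of rank 8; reducing to Smith normal form yields diagonal entries (1,1,1,1,1,1,1,1).

The boundary map ∂_2: C_2 → C_1 maps a triangle to the signed sum of its edges. For instance
  ∂BEG = EG − BG + BE,
  ∂AEJ = EJ − AJ + AE.
As a 27×18 matrix over Z this has rank 18, with invariant factors (1,1,1,1,1,1,1,1,1,1,1,1,1,1,1,1,1,2).

From H_k ≅ ker(∂_k) / im(∂_{k+1}) we obtain:

  H_2: rank ker ∂_2 − rank ∂_3 = (18 − 18) − 0 = 0, and there is no ∂_3, so H_2 ≅ 0.

(K is a triangulation of the Klein bottle.)

H_2 ≅ 0.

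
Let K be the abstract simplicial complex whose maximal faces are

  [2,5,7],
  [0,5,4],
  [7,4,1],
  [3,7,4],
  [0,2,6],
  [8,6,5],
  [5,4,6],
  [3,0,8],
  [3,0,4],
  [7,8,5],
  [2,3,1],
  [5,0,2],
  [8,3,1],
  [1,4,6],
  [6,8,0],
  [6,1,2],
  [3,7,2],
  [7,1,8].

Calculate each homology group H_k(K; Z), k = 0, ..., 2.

We work with the vertex ordering 0 < 1 < 2 < 3 < 4 < 5 < 6 < 7 < 8. The simplices of K, each written with vertices in increasing order, are:

  0-simplices (9): [0], [1], [2], [3], [4], [5], [6], [7], [8]
  1-simplices (27): (27 of them)
  2-simplices (18): [0,2,5], [0,2,6], [0,3,4], [0,3,8], [0,4,5], [0,6,8], [1,2,3], [1,2,6], [1,3,8], [1,4,6], [1,4,7], [1,7,8], [2,3,7], [2,5,7], [3,4,7], [4,5,6], [5,6,8], [5,7,8]

Hence C_0 ≅ Z^9, C_1 ≅ Z^27, C_2 ≅ Z^18.

∂_1: C_1 → C_0 sends each edge [p,q] (with p < q) to q − p. For instance
  ∂[7,8] = [8] − [7].
The 9×27 boundary matrix has rank 8 and Smith normal form diag(1,1,1,1,1,1,1,1).

∂_2: C_2 → C_1 maps a triangle to the signed sum of its edges. For instance
  ∂[1,2,3] = [2,3] − [1,3] + [1,2],
  ∂[0,2,5] = [2,5] − [0,5] + [0,2].
This gives a 27×18 integer matrix of rank 18; reducing to Smith normal form yields diagonal entries (1,1,1,1,1,1,1,1,1,1,1,1,1,1,1,1,1,2).

From H_k ≅ ker(∂_k) / im(∂_{k+1}) we obtain:

  H_0: rank C_0 − rank ∂_1 = 9 − 8 = 1, and the invariant factors of ∂_1 are all 1, so H_0 ≅ Z.
  H_1: rank ker ∂_1 − rank ∂_2 = (27 − 8) − 18 = 1, and ∂_2 has invariant factor 2 > 1, so H_1 ≅ Z × Z/2.
  H_2: rank ker ∂_2 − rank ∂_3 = (18 − 18) − 0 = 0, and there is no ∂_3, so H_2 ≅ 0.

(K is a triangulation of the Klein bottle.)

H_0 = Z,  H_1 = Z × Z/2,  H_2 = 0.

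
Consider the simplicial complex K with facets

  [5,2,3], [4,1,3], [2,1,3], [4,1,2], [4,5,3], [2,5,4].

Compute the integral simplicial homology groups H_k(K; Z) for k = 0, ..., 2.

Fix the vertex order 1 < 2 < 3 < 4 < 5 and write every simplex with vertices in increasing order. Then dim K = 2 and the simplices of K are:

  0-simplices (5): [1], [2], [3], [4], [5]
  1-simplices (9): [1,2], [1,3], [1,4], [2,3], [2,4], [2,5], [3,4], [3,5], [4,5]
  2-simplices (6): [1,2,3], [1,2,4], [1,3,4], [2,3,5], [2,4,5], [3,4,5]

so the chain groups are C_0 ≅ Z^5, C_1 ≅ Z^9, C_2 ≅ Z^6.

The boundary map ∂_1: C_1 → C_0 is given by ∂[p,q] = [q] − [p].
This gives a 5×9 integer matrix of rank 4; reducing to Smith normal form yields diagonal entries (1,1,1,1).

Boundary ∂_2: C_2 → C_1 acts by ∂[p,q,r] = [q,r] − [p,r] + [p,q]. For instance
  ∂[2,4,5] = [4,5] − [2,5] + [2,4],
  ∂[2,3,5] = [3,5] − [2,5] + [2,3].
The 9×6 boundary matrix has rank 5 and Smith normal form diag(1,1,1,1,1).

Reading off H_k = ker ∂_k / im ∂_{k+1}:

  H_0: rank C_0 − rank ∂_1 = 5 − 4 = 1, and the invariant factors of ∂_1 are all 1, so H_0 ≅ Z.
  H_1: rank ker ∂_1 − rank ∂_2 = (9 − 4) − 5 = 0, and the invariant factors of ∂_2 are all 1, so H_1 ≅ 0.
  H_2: rank ker ∂_2 − rank ∂_3 = (6 − 5) − 0 = 1, and there is no ∂_3, so H_2 ≅ Z.

H_0 = Z,  H_1 = 0,  H_2 = Z.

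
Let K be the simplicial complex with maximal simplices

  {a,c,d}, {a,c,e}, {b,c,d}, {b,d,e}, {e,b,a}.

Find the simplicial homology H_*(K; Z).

H_0 ≅ Z,  H_1 ≅ Z,  H_2 = 0.

Order the vertices as a < b < c < d < e. Listing each simplex with vertices in this order, K has dimension 2 with simplices:

  0-simplices (5): a, b, c, d, e
  1-simplices (10): ab, ac, ad, ae, bc, bd, be, cd, ce, de
  2-simplices (5): abe, acd, ace, bcd, bde

giving chain groups C_0 ≅ Z^5, C_1 ≅ Z^10, C_2 ≅ Z^5.

∂_1: C_1 → C_0 is given by ∂[p,q] = [q] − [p]. For instance
  ∂ad = d − a.
As a 5×10 matrix over Z this has rank 4, with invariant factors (1,1,1,1).

Boundary ∂_2: C_2 → C_1 acts by ∂[p,q,r] = [q,r] − [p,r] + [p,q]. For instance
  ∂abe = be − ae + ab,
  ∂bde = de − be + bd.
This gives a 10×5 integer matrix of rank 5; reducing to Smith normal form yields diagonal entries (1,1,1,1,1).

Reading off H_k = ker ∂_k / im ∂_{k+1}:

  H_0: rank C_0 − rank ∂_1 = 5 − 4 = 1, and the invariant factors of ∂_1 are all 1, so H_0 ≅ Z.
  H_1: rank ker ∂_1 − rank ∂_2 = (10 − 4) − 5 = 1, and the invariant factors of ∂_2 are all 1, so H_1 ≅ Z.
  H_2: rank ker ∂_2 − rank ∂_3 = (5 − 5) − 0 = 0, and there is no ∂_3, so H_2 ≅ 0.

(K is a triangulation of the Möbius band.)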